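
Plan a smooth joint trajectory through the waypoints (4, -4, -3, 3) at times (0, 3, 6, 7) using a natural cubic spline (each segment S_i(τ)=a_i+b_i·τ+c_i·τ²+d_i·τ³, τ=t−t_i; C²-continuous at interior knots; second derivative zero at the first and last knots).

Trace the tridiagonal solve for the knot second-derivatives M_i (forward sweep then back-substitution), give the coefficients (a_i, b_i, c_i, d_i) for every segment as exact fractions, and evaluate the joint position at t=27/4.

Δ: Δ0=-8/3, Δ1=1/3, Δ2=6
row 1: diag=12, rhs=18; c'=1/4, d'=3/2
row 2: denom=8−3·1/4=29/4; d'=(34−3·3/2)/(29/4)=118/29
back: M2=118/29
back: M1=3/2−1/4·118/29=14/29
M: M0=0, M1=14/29, M2=118/29, M3=0
seg 0: a=4, c=M0/2=0, d=(M1−M0)/(6·3)=7/261, b=Δ0−h0·(2M0+M1)/6=-253/87
seg 1: a=-4, c=M1/2=7/29, d=(M2−M1)/(6·3)=52/261, b=Δ1−h1·(2M1+M2)/6=-190/87
seg 2: a=-3, c=M2/2=59/29, d=(M3−M2)/(6·1)=-59/87, b=Δ2−h2·(2M2+M3)/6=404/87
t_q=27/4 → seg 2, τ=3/4; S=-3+404/87·τ+59/29·τ²+-59/87·τ³=2489/1856

  seg 0: a=4 b=-253/87 c=0 d=7/261
  seg 1: a=-4 b=-190/87 c=7/29 d=52/261
  seg 2: a=-3 b=404/87 c=59/29 d=-59/87
S(27/4) = 2489/1856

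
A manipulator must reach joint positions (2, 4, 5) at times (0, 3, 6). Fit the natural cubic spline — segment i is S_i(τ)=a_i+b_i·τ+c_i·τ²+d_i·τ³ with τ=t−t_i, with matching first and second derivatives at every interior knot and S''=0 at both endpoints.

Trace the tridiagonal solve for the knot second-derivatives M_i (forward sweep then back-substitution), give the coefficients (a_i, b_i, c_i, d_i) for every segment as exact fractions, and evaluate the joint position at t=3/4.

  seg 0: a=2 b=3/4 c=0 d=-1/108
  seg 1: a=4 b=1/2 c=-1/12 d=1/108
S(3/4) = 655/256

Δ: Δ0=2/3, Δ1=1/3
row 1: diag=12, rhs=-2; c'=1/4, d'=-1/6
back: M1=-1/6
M: M0=0, M1=-1/6, M2=0
seg 0: a=2, c=M0/2=0, d=(M1−M0)/(6·3)=-1/108, b=Δ0−h0·(2M0+M1)/6=3/4
seg 1: a=4, c=M1/2=-1/12, d=(M2−M1)/(6·3)=1/108, b=Δ1−h1·(2M1+M2)/6=1/2
t_q=3/4 → seg 0, τ=3/4; S=2+3/4·τ+0·τ²+-1/108·τ³=655/256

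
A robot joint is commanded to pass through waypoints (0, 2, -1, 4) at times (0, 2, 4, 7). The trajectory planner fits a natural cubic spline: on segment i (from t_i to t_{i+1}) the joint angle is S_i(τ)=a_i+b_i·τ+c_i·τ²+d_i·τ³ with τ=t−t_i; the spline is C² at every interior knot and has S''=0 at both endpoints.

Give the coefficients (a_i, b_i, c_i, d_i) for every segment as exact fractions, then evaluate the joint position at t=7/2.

  seg 0: a=0 b=104/57 c=0 d=-47/228
  seg 1: a=2 b=-37/57 c=-47/38 d=185/456
  seg 2: a=-1 b=-83/114 c=91/76 d=-91/684
S(7/2) = -471/1216

Δ: Δ0=1, Δ1=-3/2, Δ2=5/3
row 1: diag=8, rhs=-15; c'=1/4, d'=-15/8
row 2: denom=10−2·1/4=19/2; d'=(19−2·-15/8)/(19/2)=91/38
back: M2=91/38
back: M1=-15/8−1/4·91/38=-47/19
M: M0=0, M1=-47/19, M2=91/38, M3=0
seg 0: a=0, c=M0/2=0, d=(M1−M0)/(6·2)=-47/228, b=Δ0−h0·(2M0+M1)/6=104/57
seg 1: a=2, c=M1/2=-47/38, d=(M2−M1)/(6·2)=185/456, b=Δ1−h1·(2M1+M2)/6=-37/57
seg 2: a=-1, c=M2/2=91/76, d=(M3−M2)/(6·3)=-91/684, b=Δ2−h2·(2M2+M3)/6=-83/114
t_q=7/2 → seg 1, τ=3/2; S=2+-37/57·τ+-47/38·τ²+185/456·τ³=-471/1216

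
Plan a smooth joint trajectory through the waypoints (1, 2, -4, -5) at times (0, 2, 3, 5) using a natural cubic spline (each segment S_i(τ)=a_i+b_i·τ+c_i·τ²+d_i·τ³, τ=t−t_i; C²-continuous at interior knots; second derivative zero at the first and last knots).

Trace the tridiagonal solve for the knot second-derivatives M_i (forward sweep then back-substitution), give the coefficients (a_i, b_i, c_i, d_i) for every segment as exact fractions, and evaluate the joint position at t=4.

  seg 0: a=1 b=213/70 c=0 d=-89/140
  seg 1: a=2 b=-321/70 c=-267/70 d=12/5
  seg 2: a=-4 b=-351/70 c=237/70 d=-79/140
S(4) = -867/140

Δ: Δ0=1/2, Δ1=-6, Δ2=-1/2
row 1: diag=6, rhs=-39; c'=1/6, d'=-13/2
row 2: denom=6−1·1/6=35/6; d'=(33−1·-13/2)/(35/6)=237/35
back: M2=237/35
back: M1=-13/2−1/6·237/35=-267/35
M: M0=0, M1=-267/35, M2=237/35, M3=0
seg 0: a=1, c=M0/2=0, d=(M1−M0)/(6·2)=-89/140, b=Δ0−h0·(2M0+M1)/6=213/70
seg 1: a=2, c=M1/2=-267/70, d=(M2−M1)/(6·1)=12/5, b=Δ1−h1·(2M1+M2)/6=-321/70
seg 2: a=-4, c=M2/2=237/70, d=(M3−M2)/(6·2)=-79/140, b=Δ2−h2·(2M2+M3)/6=-351/70
t_q=4 → seg 2, τ=1; S=-4+-351/70·τ+237/70·τ²+-79/140·τ³=-867/140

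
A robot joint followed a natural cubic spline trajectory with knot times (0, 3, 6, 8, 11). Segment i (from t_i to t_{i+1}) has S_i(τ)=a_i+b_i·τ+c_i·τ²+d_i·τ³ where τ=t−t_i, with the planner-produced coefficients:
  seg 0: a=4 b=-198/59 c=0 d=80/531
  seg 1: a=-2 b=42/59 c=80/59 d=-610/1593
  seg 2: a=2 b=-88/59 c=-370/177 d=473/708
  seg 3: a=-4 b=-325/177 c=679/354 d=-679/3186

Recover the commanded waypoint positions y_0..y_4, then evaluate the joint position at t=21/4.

y_0 = S_0(0) = a_0 = 4
y_1 = S_1(0) = a_1 = -2
y_2 = S_2(0) = a_2 = 2
y_3 = S_3(0) = a_3 = -4
y_4 = S_3(3) = 2
t_q=21/4 is in segment 1 (τ=9/4); S_1(τ)=3973/1888

y_0=4 y_1=-2 y_2=2 y_3=-4 y_4=2
S(21/4) = 3973/1888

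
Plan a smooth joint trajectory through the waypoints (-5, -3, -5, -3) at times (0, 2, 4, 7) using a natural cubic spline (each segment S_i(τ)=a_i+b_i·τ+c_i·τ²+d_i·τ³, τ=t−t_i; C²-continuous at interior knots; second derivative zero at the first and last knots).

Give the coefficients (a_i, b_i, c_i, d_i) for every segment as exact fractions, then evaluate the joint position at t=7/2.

  seg 0: a=-5 b=92/57 c=0 d=-35/228
  seg 1: a=-3 b=-13/57 c=-35/38 d=61/228
  seg 2: a=-5 b=-40/57 c=13/19 d=-13/171
S(7/2) = -2743/608

Δ: Δ0=1, Δ1=-1, Δ2=2/3
row 1: diag=8, rhs=-12; c'=1/4, d'=-3/2
row 2: denom=10−2·1/4=19/2; d'=(10−2·-3/2)/(19/2)=26/19
back: M2=26/19
back: M1=-3/2−1/4·26/19=-35/19
M: M0=0, M1=-35/19, M2=26/19, M3=0
seg 0: a=-5, c=M0/2=0, d=(M1−M0)/(6·2)=-35/228, b=Δ0−h0·(2M0+M1)/6=92/57
seg 1: a=-3, c=M1/2=-35/38, d=(M2−M1)/(6·2)=61/228, b=Δ1−h1·(2M1+M2)/6=-13/57
seg 2: a=-5, c=M2/2=13/19, d=(M3−M2)/(6·3)=-13/171, b=Δ2−h2·(2M2+M3)/6=-40/57
t_q=7/2 → seg 1, τ=3/2; S=-3+-13/57·τ+-35/38·τ²+61/228·τ³=-2743/608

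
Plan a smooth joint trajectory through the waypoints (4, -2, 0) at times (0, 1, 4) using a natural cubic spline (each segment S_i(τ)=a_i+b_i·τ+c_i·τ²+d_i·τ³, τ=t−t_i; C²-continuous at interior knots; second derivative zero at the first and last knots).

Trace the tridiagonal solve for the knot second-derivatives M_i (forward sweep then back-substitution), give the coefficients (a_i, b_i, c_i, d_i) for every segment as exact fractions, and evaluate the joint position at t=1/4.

Δ: Δ0=-6, Δ1=2/3
row 1: diag=8, rhs=40; c'=3/8, d'=5
back: M1=5
M: M0=0, M1=5, M2=0
seg 0: a=4, c=M0/2=0, d=(M1−M0)/(6·1)=5/6, b=Δ0−h0·(2M0+M1)/6=-41/6
seg 1: a=-2, c=M1/2=5/2, d=(M2−M1)/(6·3)=-5/18, b=Δ1−h1·(2M1+M2)/6=-13/3
t_q=1/4 → seg 0, τ=1/4; S=4+-41/6·τ+0·τ²+5/6·τ³=295/128

  seg 0: a=4 b=-41/6 c=0 d=5/6
  seg 1: a=-2 b=-13/3 c=5/2 d=-5/18
S(1/4) = 295/128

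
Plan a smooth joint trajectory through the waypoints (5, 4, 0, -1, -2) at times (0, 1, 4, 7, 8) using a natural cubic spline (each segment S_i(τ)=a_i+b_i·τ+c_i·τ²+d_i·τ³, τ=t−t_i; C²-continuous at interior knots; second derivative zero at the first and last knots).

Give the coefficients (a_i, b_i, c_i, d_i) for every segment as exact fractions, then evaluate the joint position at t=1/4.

Δ: Δ0=-1, Δ1=-4/3, Δ2=-1/3, Δ3=-1
row 1: diag=8, rhs=-2; c'=3/8, d'=-1/4
row 2: denom=12−3·3/8=87/8; d'=(6−3·-1/4)/(87/8)=18/29
row 3: denom=8−3·8/29=208/29; d'=(-4−3·18/29)/(208/29)=-85/104
back: M3=-85/104
back: M2=18/29−8/29·-85/104=11/13
back: M1=-1/4−3/8·11/13=-59/104
M: M0=0, M1=-59/104, M2=11/13, M3=-85/104, M4=0
seg 0: a=5, c=M0/2=0, d=(M1−M0)/(6·1)=-59/624, b=Δ0−h0·(2M0+M1)/6=-565/624
seg 1: a=4, c=M1/2=-59/208, d=(M2−M1)/(6·3)=49/624, b=Δ1−h1·(2M1+M2)/6=-371/312
seg 2: a=0, c=M2/2=11/26, d=(M3−M2)/(6·3)=-173/1872, b=Δ2−h2·(2M2+M3)/6=-37/48
seg 3: a=-1, c=M3/2=-85/208, d=(M4−M3)/(6·1)=85/624, b=Δ3−h3·(2M3+M4)/6=-227/312
t_q=1/4 → seg 0, τ=1/4; S=5+-565/624·τ+0·τ²+-59/624·τ³=63527/13312

  seg 0: a=5 b=-565/624 c=0 d=-59/624
  seg 1: a=4 b=-371/312 c=-59/208 d=49/624
  seg 2: a=0 b=-37/48 c=11/26 d=-173/1872
  seg 3: a=-1 b=-227/312 c=-85/208 d=85/624
S(1/4) = 63527/13312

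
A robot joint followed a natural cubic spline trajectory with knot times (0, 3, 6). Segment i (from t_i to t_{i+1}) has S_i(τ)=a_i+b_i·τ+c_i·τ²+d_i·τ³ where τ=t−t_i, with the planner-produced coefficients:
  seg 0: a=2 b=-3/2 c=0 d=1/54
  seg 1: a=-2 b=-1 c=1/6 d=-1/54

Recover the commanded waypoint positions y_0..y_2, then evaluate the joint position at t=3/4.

y_0=2 y_1=-2 y_2=-4
S(3/4) = 113/128

y_0 = S_0(0) = a_0 = 2
y_1 = S_1(0) = a_1 = -2
y_2 = S_1(3) = -4
t_q=3/4 is in segment 0 (τ=3/4); S_0(τ)=113/128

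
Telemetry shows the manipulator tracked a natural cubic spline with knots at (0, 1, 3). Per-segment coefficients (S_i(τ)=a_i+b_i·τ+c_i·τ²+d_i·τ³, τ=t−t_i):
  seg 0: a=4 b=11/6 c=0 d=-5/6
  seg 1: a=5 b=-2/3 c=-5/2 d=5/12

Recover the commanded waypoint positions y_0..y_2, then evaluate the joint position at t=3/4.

y_0=4 y_1=5 y_2=-3
S(3/4) = 643/128

y_0 = S_0(0) = a_0 = 4
y_1 = S_1(0) = a_1 = 5
y_2 = S_1(2) = -3
t_q=3/4 is in segment 0 (τ=3/4); S_0(τ)=643/128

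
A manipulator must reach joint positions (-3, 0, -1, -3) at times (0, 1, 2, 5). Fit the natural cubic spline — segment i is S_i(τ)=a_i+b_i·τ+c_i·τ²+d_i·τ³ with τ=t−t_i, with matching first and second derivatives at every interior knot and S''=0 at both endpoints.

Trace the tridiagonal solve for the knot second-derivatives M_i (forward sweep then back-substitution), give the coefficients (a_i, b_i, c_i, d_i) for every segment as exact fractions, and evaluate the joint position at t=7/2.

Δ: Δ0=3, Δ1=-1, Δ2=-2/3
row 1: diag=4, rhs=-24; c'=1/4, d'=-6
row 2: denom=8−1·1/4=31/4; d'=(2−1·-6)/(31/4)=32/31
back: M2=32/31
back: M1=-6−1/4·32/31=-194/31
M: M0=0, M1=-194/31, M2=32/31, M3=0
seg 0: a=-3, c=M0/2=0, d=(M1−M0)/(6·1)=-97/93, b=Δ0−h0·(2M0+M1)/6=376/93
seg 1: a=0, c=M1/2=-97/31, d=(M2−M1)/(6·1)=113/93, b=Δ1−h1·(2M1+M2)/6=85/93
seg 2: a=-1, c=M2/2=16/31, d=(M3−M2)/(6·3)=-16/279, b=Δ2−h2·(2M2+M3)/6=-158/93
t_q=7/2 → seg 2, τ=3/2; S=-1+-158/93·τ+16/31·τ²+-16/279·τ³=-80/31

  seg 0: a=-3 b=376/93 c=0 d=-97/93
  seg 1: a=0 b=85/93 c=-97/31 d=113/93
  seg 2: a=-1 b=-158/93 c=16/31 d=-16/279
S(7/2) = -80/31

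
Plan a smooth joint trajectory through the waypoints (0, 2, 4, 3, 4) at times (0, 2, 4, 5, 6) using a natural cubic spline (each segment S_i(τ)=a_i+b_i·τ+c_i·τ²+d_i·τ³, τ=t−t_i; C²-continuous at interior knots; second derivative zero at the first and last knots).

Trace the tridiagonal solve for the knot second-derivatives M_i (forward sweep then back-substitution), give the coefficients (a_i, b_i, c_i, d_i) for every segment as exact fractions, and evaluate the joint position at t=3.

  seg 0: a=0 b=16/21 c=0 d=5/84
  seg 1: a=2 b=31/21 c=5/14 d=-25/84
  seg 2: a=4 b=-2/3 c=-10/7 d=23/21
  seg 3: a=3 b=-5/21 c=13/7 d=-13/21
S(3) = 99/28

Δ: Δ0=1, Δ1=1, Δ2=-1, Δ3=1
row 1: diag=8, rhs=0; c'=1/4, d'=0
row 2: denom=6−2·1/4=11/2; d'=(-12−2·0)/(11/2)=-24/11
row 3: denom=4−1·2/11=42/11; d'=(12−1·-24/11)/(42/11)=26/7
back: M3=26/7
back: M2=-24/11−2/11·26/7=-20/7
back: M1=0−1/4·-20/7=5/7
M: M0=0, M1=5/7, M2=-20/7, M3=26/7, M4=0
seg 0: a=0, c=M0/2=0, d=(M1−M0)/(6·2)=5/84, b=Δ0−h0·(2M0+M1)/6=16/21
seg 1: a=2, c=M1/2=5/14, d=(M2−M1)/(6·2)=-25/84, b=Δ1−h1·(2M1+M2)/6=31/21
seg 2: a=4, c=M2/2=-10/7, d=(M3−M2)/(6·1)=23/21, b=Δ2−h2·(2M2+M3)/6=-2/3
seg 3: a=3, c=M3/2=13/7, d=(M4−M3)/(6·1)=-13/21, b=Δ3−h3·(2M3+M4)/6=-5/21
t_q=3 → seg 1, τ=1; S=2+31/21·τ+5/14·τ²+-25/84·τ³=99/28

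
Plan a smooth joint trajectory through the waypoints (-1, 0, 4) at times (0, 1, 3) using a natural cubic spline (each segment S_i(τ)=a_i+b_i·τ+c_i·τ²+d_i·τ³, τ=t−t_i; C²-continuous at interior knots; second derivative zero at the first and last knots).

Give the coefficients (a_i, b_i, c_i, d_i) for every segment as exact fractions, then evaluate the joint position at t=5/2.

  seg 0: a=-1 b=5/6 c=0 d=1/6
  seg 1: a=0 b=4/3 c=1/2 d=-1/12
S(5/2) = 91/32

Δ: Δ0=1, Δ1=2
row 1: diag=6, rhs=6; c'=1/3, d'=1
back: M1=1
M: M0=0, M1=1, M2=0
seg 0: a=-1, c=M0/2=0, d=(M1−M0)/(6·1)=1/6, b=Δ0−h0·(2M0+M1)/6=5/6
seg 1: a=0, c=M1/2=1/2, d=(M2−M1)/(6·2)=-1/12, b=Δ1−h1·(2M1+M2)/6=4/3
t_q=5/2 → seg 1, τ=3/2; S=0+4/3·τ+1/2·τ²+-1/12·τ³=91/32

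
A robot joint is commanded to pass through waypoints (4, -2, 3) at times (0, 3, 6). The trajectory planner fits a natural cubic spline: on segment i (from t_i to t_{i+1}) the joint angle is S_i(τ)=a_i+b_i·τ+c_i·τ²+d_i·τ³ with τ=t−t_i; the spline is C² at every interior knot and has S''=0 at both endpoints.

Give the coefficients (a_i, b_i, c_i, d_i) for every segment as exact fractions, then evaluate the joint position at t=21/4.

Δ: Δ0=-2, Δ1=5/3
row 1: diag=12, rhs=22; c'=1/4, d'=11/6
back: M1=11/6
M: M0=0, M1=11/6, M2=0
seg 0: a=4, c=M0/2=0, d=(M1−M0)/(6·3)=11/108, b=Δ0−h0·(2M0+M1)/6=-35/12
seg 1: a=-2, c=M1/2=11/12, d=(M2−M1)/(6·3)=-11/108, b=Δ1−h1·(2M1+M2)/6=-1/6
t_q=21/4 → seg 1, τ=9/4; S=-2+-1/6·τ+11/12·τ²+-11/108·τ³=283/256

  seg 0: a=4 b=-35/12 c=0 d=11/108
  seg 1: a=-2 b=-1/6 c=11/12 d=-11/108
S(21/4) = 283/256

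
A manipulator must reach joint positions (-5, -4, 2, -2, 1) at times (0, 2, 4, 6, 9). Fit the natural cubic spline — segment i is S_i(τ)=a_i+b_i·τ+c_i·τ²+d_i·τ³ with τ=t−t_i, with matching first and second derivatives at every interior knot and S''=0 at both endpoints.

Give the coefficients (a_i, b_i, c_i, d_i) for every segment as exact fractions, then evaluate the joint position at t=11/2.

Δ: Δ0=1/2, Δ1=3, Δ2=-2, Δ3=1
row 1: diag=8, rhs=15; c'=1/4, d'=15/8
row 2: denom=8−2·1/4=15/2; d'=(-30−2·15/8)/(15/2)=-9/2
row 3: denom=10−2·4/15=142/15; d'=(18−2·-9/2)/(142/15)=405/142
back: M3=405/142
back: M2=-9/2−4/15·405/142=-747/142
back: M1=15/8−1/4·-747/142=453/142
M: M0=0, M1=453/142, M2=-747/142, M3=405/142, M4=0
seg 0: a=-5, c=M0/2=0, d=(M1−M0)/(6·2)=151/568, b=Δ0−h0·(2M0+M1)/6=-40/71
seg 1: a=-4, c=M1/2=453/284, d=(M2−M1)/(6·2)=-50/71, b=Δ1−h1·(2M1+M2)/6=373/142
seg 2: a=2, c=M2/2=-747/284, d=(M3−M2)/(6·2)=48/71, b=Δ2−h2·(2M2+M3)/6=79/142
seg 3: a=-2, c=M3/2=405/284, d=(M4−M3)/(6·3)=-45/284, b=Δ3−h3·(2M3+M4)/6=-263/142
t_q=11/2 → seg 2, τ=3/2; S=2+79/142·τ+-747/284·τ²+48/71·τ³=-911/1136

  seg 0: a=-5 b=-40/71 c=0 d=151/568
  seg 1: a=-4 b=373/142 c=453/284 d=-50/71
  seg 2: a=2 b=79/142 c=-747/284 d=48/71
  seg 3: a=-2 b=-263/142 c=405/284 d=-45/284
S(11/2) = -911/1136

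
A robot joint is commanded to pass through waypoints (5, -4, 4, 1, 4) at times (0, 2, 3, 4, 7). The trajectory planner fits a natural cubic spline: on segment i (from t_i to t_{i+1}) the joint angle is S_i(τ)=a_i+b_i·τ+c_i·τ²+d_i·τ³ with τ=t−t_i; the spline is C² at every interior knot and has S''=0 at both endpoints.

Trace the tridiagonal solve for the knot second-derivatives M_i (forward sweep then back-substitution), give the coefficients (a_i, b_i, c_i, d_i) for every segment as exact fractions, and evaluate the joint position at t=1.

  seg 0: a=5 b=-880/89 c=0 d=959/712
  seg 1: a=-4 b=1117/178 c=2877/356 d=-2263/356
  seg 2: a=4 b=1199/356 c=-978/89 d=1645/356
  seg 3: a=1 b=-845/178 c=1023/356 d=-341/1068
S(1) = -2521/712

Δ: Δ0=-9/2, Δ1=8, Δ2=-3, Δ3=1
row 1: diag=6, rhs=75; c'=1/6, d'=25/2
row 2: denom=4−1·1/6=23/6; d'=(-66−1·25/2)/(23/6)=-471/23
row 3: denom=8−1·6/23=178/23; d'=(24−1·-471/23)/(178/23)=1023/178
back: M3=1023/178
back: M2=-471/23−6/23·1023/178=-1956/89
back: M1=25/2−1/6·-1956/89=2877/178
M: M0=0, M1=2877/178, M2=-1956/89, M3=1023/178, M4=0
seg 0: a=5, c=M0/2=0, d=(M1−M0)/(6·2)=959/712, b=Δ0−h0·(2M0+M1)/6=-880/89
seg 1: a=-4, c=M1/2=2877/356, d=(M2−M1)/(6·1)=-2263/356, b=Δ1−h1·(2M1+M2)/6=1117/178
seg 2: a=4, c=M2/2=-978/89, d=(M3−M2)/(6·1)=1645/356, b=Δ2−h2·(2M2+M3)/6=1199/356
seg 3: a=1, c=M3/2=1023/356, d=(M4−M3)/(6·3)=-341/1068, b=Δ3−h3·(2M3+M4)/6=-845/178
t_q=1 → seg 0, τ=1; S=5+-880/89·τ+0·τ²+959/712·τ³=-2521/712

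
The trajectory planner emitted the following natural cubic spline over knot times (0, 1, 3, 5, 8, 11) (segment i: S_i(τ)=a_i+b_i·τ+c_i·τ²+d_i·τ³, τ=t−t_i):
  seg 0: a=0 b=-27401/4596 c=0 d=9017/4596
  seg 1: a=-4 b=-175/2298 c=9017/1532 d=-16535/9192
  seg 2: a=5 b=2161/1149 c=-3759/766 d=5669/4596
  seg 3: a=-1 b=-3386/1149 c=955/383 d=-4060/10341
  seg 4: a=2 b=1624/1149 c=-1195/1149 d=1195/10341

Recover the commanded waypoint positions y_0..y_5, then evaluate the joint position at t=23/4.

y_0=0 y_1=-4 y_2=5 y_3=-1 y_4=2 y_5=0
S(23/4) = -3023/1532

y_0 = S_0(0) = a_0 = 0
y_1 = S_1(0) = a_1 = -4
y_2 = S_2(0) = a_2 = 5
y_3 = S_3(0) = a_3 = -1
y_4 = S_4(0) = a_4 = 2
y_5 = S_4(3) = 0
t_q=23/4 is in segment 3 (τ=3/4); S_3(τ)=-3023/1532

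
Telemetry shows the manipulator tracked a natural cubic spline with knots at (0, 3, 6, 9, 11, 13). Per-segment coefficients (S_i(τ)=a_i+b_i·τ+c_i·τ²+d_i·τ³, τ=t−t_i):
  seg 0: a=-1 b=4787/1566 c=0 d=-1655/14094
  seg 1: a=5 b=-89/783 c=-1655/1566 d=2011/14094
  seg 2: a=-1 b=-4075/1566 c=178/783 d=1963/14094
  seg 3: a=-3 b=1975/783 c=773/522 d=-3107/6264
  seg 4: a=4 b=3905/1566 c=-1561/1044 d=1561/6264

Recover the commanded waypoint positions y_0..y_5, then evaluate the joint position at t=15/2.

y_0=-1 y_1=5 y_2=-1 y_3=-3 y_4=4 y_5=5
S(15/2) = -5459/1392

y_0 = S_0(0) = a_0 = -1
y_1 = S_1(0) = a_1 = 5
y_2 = S_2(0) = a_2 = -1
y_3 = S_3(0) = a_3 = -3
y_4 = S_4(0) = a_4 = 4
y_5 = S_4(2) = 5
t_q=15/2 is in segment 2 (τ=3/2); S_2(τ)=-5459/1392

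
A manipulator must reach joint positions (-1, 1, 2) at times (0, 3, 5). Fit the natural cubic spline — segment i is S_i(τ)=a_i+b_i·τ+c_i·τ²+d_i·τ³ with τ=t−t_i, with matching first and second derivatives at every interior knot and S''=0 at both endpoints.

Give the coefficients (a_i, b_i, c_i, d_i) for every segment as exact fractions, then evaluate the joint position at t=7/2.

  seg 0: a=-1 b=43/60 c=0 d=-1/180
  seg 1: a=1 b=17/30 c=-1/20 d=1/120
S(7/2) = 407/320

Δ: Δ0=2/3, Δ1=1/2
row 1: diag=10, rhs=-1; c'=1/5, d'=-1/10
back: M1=-1/10
M: M0=0, M1=-1/10, M2=0
seg 0: a=-1, c=M0/2=0, d=(M1−M0)/(6·3)=-1/180, b=Δ0−h0·(2M0+M1)/6=43/60
seg 1: a=1, c=M1/2=-1/20, d=(M2−M1)/(6·2)=1/120, b=Δ1−h1·(2M1+M2)/6=17/30
t_q=7/2 → seg 1, τ=1/2; S=1+17/30·τ+-1/20·τ²+1/120·τ³=407/320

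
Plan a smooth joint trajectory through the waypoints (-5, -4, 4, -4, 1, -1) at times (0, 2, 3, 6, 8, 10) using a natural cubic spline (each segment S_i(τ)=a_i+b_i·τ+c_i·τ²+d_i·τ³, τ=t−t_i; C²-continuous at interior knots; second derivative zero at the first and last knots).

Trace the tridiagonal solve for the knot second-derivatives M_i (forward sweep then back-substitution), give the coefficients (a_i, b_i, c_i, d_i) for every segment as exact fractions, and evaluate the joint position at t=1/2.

Δ: Δ0=1/2, Δ1=8, Δ2=-8/3, Δ3=5/2, Δ4=-1
row 1: diag=6, rhs=45; c'=1/6, d'=15/2
row 2: denom=8−1·1/6=47/6; d'=(-64−1·15/2)/(47/6)=-429/47
row 3: denom=10−3·18/47=416/47; d'=(31−3·-429/47)/(416/47)=343/52
row 4: denom=8−2·47/208=785/104; d'=(-21−2·343/52)/(785/104)=-3556/785
back: M4=-3556/785
back: M3=343/52−47/208·-3556/785=11963/1570
back: M2=-429/47−18/47·11963/1570=-9456/785
back: M1=15/2−1/6·-9456/785=14927/1570
M: M0=0, M1=14927/1570, M2=-9456/785, M3=11963/1570, M4=-3556/785, M5=0
seg 0: a=-5, c=M0/2=0, d=(M1−M0)/(6·2)=14927/18840, b=Δ0−h0·(2M0+M1)/6=-6286/2355
seg 1: a=-4, c=M1/2=14927/3140, d=(M2−M1)/(6·1)=-33839/9420, b=Δ1−h1·(2M1+M2)/6=32209/4710
seg 2: a=4, c=M2/2=-4728/785, d=(M3−M2)/(6·3)=6175/5652, b=Δ2−h2·(2M2+M3)/6=52463/9420
seg 3: a=-4, c=M3/2=11963/3140, d=(M4−M3)/(6·2)=-3815/3768, b=Δ3−h3·(2M3+M4)/6=-5039/4710
seg 4: a=1, c=M4/2=-1778/785, d=(M5−M4)/(6·2)=889/2355, b=Δ4−h4·(2M4+M5)/6=4757/2355
t_q=1/2 → seg 0, τ=1/2; S=-5+-6286/2355·τ+0·τ²+14927/18840·τ³=-62655/10048

  seg 0: a=-5 b=-6286/2355 c=0 d=14927/18840
  seg 1: a=-4 b=32209/4710 c=14927/3140 d=-33839/9420
  seg 2: a=4 b=52463/9420 c=-4728/785 d=6175/5652
  seg 3: a=-4 b=-5039/4710 c=11963/3140 d=-3815/3768
  seg 4: a=1 b=4757/2355 c=-1778/785 d=889/2355
S(1/2) = -62655/10048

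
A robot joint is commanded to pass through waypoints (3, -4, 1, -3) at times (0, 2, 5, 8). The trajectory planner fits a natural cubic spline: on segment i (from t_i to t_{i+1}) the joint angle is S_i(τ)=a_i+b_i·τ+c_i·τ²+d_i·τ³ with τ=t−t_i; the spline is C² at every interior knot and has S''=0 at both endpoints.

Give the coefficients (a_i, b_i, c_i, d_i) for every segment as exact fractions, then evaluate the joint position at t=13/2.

  seg 0: a=3 b=-1061/222 c=0 d=71/222
  seg 1: a=-4 b=-209/222 c=71/37 d=-233/666
  seg 2: a=1 b=125/111 c=-91/74 d=91/666
S(13/2) = 227/592

Δ: Δ0=-7/2, Δ1=5/3, Δ2=-4/3
row 1: diag=10, rhs=31; c'=3/10, d'=31/10
row 2: denom=12−3·3/10=111/10; d'=(-18−3·31/10)/(111/10)=-91/37
back: M2=-91/37
back: M1=31/10−3/10·-91/37=142/37
M: M0=0, M1=142/37, M2=-91/37, M3=0
seg 0: a=3, c=M0/2=0, d=(M1−M0)/(6·2)=71/222, b=Δ0−h0·(2M0+M1)/6=-1061/222
seg 1: a=-4, c=M1/2=71/37, d=(M2−M1)/(6·3)=-233/666, b=Δ1−h1·(2M1+M2)/6=-209/222
seg 2: a=1, c=M2/2=-91/74, d=(M3−M2)/(6·3)=91/666, b=Δ2−h2·(2M2+M3)/6=125/111
t_q=13/2 → seg 2, τ=3/2; S=1+125/111·τ+-91/74·τ²+91/666·τ³=227/592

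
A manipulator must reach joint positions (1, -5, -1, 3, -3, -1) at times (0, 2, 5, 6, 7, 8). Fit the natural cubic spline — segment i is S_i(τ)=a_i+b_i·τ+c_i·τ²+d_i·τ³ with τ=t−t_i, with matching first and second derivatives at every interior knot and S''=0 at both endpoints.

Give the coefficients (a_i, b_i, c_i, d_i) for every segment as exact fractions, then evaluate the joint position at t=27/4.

Δ: Δ0=-3, Δ1=4/3, Δ2=4, Δ3=-6, Δ4=2
row 1: diag=10, rhs=26; c'=3/10, d'=13/5
row 2: denom=8−3·3/10=71/10; d'=(16−3·13/5)/(71/10)=82/71
row 3: denom=4−1·10/71=274/71; d'=(-60−1·82/71)/(274/71)=-2171/137
row 4: denom=4−1·71/274=1025/274; d'=(48−1·-2171/137)/(1025/274)=17494/1025
back: M4=17494/1025
back: M3=-2171/137−71/274·17494/1025=-20776/1025
back: M2=82/71−10/71·-20776/1025=822/205
back: M1=13/5−3/10·822/205=1432/1025
M: M0=0, M1=1432/1025, M2=822/205, M3=-20776/1025, M4=17494/1025, M5=0
seg 0: a=1, c=M0/2=0, d=(M1−M0)/(6·2)=358/3075, b=Δ0−h0·(2M0+M1)/6=-10657/3075
seg 1: a=-5, c=M1/2=716/1025, d=(M2−M1)/(6·3)=1339/9225, b=Δ1−h1·(2M1+M2)/6=-6361/3075
seg 2: a=-1, c=M2/2=411/205, d=(M3−M2)/(6·1)=-12443/3075, b=Δ2−h2·(2M2+M3)/6=18578/3075
seg 3: a=3, c=M3/2=-10388/1025, d=(M4−M3)/(6·1)=3827/615, b=Δ3−h3·(2M3+M4)/6=-6421/3075
seg 4: a=-3, c=M4/2=8747/1025, d=(M5−M4)/(6·1)=-8747/3075, b=Δ4−h4·(2M4+M5)/6=-11344/3075
t_q=27/4 → seg 3, τ=3/4; S=3+-6421/3075·τ+-10388/1025·τ²+3827/615·τ³=-107689/65600

  seg 0: a=1 b=-10657/3075 c=0 d=358/3075
  seg 1: a=-5 b=-6361/3075 c=716/1025 d=1339/9225
  seg 2: a=-1 b=18578/3075 c=411/205 d=-12443/3075
  seg 3: a=3 b=-6421/3075 c=-10388/1025 d=3827/615
  seg 4: a=-3 b=-11344/3075 c=8747/1025 d=-8747/3075
S(27/4) = -107689/65600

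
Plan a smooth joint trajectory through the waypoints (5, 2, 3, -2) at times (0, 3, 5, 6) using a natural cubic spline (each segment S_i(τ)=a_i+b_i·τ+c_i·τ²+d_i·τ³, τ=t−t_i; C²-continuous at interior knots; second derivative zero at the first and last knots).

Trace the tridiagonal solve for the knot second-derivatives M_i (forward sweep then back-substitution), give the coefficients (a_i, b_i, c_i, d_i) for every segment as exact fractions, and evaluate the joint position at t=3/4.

Δ: Δ0=-1, Δ1=1/2, Δ2=-5
row 1: diag=10, rhs=9; c'=1/5, d'=9/10
row 2: denom=6−2·1/5=28/5; d'=(-33−2·9/10)/(28/5)=-87/14
back: M2=-87/14
back: M1=9/10−1/5·-87/14=15/7
M: M0=0, M1=15/7, M2=-87/14, M3=0
seg 0: a=5, c=M0/2=0, d=(M1−M0)/(6·3)=5/42, b=Δ0−h0·(2M0+M1)/6=-29/14
seg 1: a=2, c=M1/2=15/14, d=(M2−M1)/(6·2)=-39/56, b=Δ1−h1·(2M1+M2)/6=8/7
seg 2: a=3, c=M2/2=-87/28, d=(M3−M2)/(6·1)=29/28, b=Δ2−h2·(2M2+M3)/6=-41/14
t_q=3/4 → seg 0, τ=3/4; S=5+-29/14·τ+0·τ²+5/42·τ³=3133/896

  seg 0: a=5 b=-29/14 c=0 d=5/42
  seg 1: a=2 b=8/7 c=15/14 d=-39/56
  seg 2: a=3 b=-41/14 c=-87/28 d=29/28
S(3/4) = 3133/896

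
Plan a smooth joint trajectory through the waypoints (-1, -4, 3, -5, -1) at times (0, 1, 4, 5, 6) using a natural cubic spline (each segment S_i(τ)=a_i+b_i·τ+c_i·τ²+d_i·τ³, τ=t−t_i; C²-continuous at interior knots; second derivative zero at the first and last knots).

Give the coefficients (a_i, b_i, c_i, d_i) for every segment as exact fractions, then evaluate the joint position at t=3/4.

Δ: Δ0=-3, Δ1=7/3, Δ2=-8, Δ3=4
row 1: diag=8, rhs=32; c'=3/8, d'=4
row 2: denom=8−3·3/8=55/8; d'=(-62−3·4)/(55/8)=-592/55
row 3: denom=4−1·8/55=212/55; d'=(72−1·-592/55)/(212/55)=1138/53
back: M3=1138/53
back: M2=-592/55−8/55·1138/53=-736/53
back: M1=4−3/8·-736/53=488/53
M: M0=0, M1=488/53, M2=-736/53, M3=1138/53, M4=0
seg 0: a=-1, c=M0/2=0, d=(M1−M0)/(6·1)=244/159, b=Δ0−h0·(2M0+M1)/6=-721/159
seg 1: a=-4, c=M1/2=244/53, d=(M2−M1)/(6·3)=-68/53, b=Δ1−h1·(2M1+M2)/6=11/159
seg 2: a=3, c=M2/2=-368/53, d=(M3−M2)/(6·1)=937/159, b=Δ2−h2·(2M2+M3)/6=-1105/159
seg 3: a=-5, c=M3/2=569/53, d=(M4−M3)/(6·1)=-569/159, b=Δ3−h3·(2M3+M4)/6=-502/159
t_q=3/4 → seg 0, τ=3/4; S=-1+-721/159·τ+0·τ²+244/159·τ³=-3183/848

  seg 0: a=-1 b=-721/159 c=0 d=244/159
  seg 1: a=-4 b=11/159 c=244/53 d=-68/53
  seg 2: a=3 b=-1105/159 c=-368/53 d=937/159
  seg 3: a=-5 b=-502/159 c=569/53 d=-569/159
S(3/4) = -3183/848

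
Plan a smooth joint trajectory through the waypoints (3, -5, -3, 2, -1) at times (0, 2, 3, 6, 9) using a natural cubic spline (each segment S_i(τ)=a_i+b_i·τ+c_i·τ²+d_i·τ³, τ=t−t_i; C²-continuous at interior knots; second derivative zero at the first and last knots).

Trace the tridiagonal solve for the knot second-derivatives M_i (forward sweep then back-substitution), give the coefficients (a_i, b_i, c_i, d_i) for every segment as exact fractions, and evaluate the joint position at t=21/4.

Δ: Δ0=-4, Δ1=2, Δ2=5/3, Δ3=-1
row 1: diag=6, rhs=36; c'=1/6, d'=6
row 2: denom=8−1·1/6=47/6; d'=(-2−1·6)/(47/6)=-48/47
row 3: denom=12−3·18/47=510/47; d'=(-16−3·-48/47)/(510/47)=-304/255
back: M3=-304/255
back: M2=-48/47−18/47·-304/255=-48/85
back: M1=6−1/6·-48/85=518/85
M: M0=0, M1=518/85, M2=-48/85, M3=-304/255, M4=0
seg 0: a=3, c=M0/2=0, d=(M1−M0)/(6·2)=259/510, b=Δ0−h0·(2M0+M1)/6=-1538/255
seg 1: a=-5, c=M1/2=259/85, d=(M2−M1)/(6·1)=-283/255, b=Δ1−h1·(2M1+M2)/6=16/255
seg 2: a=-3, c=M2/2=-24/85, d=(M3−M2)/(6·3)=-16/459, b=Δ2−h2·(2M2+M3)/6=721/255
seg 3: a=2, c=M3/2=-152/255, d=(M4−M3)/(6·3)=152/2295, b=Δ3−h3·(2M3+M4)/6=49/255
t_q=21/4 → seg 2, τ=9/4; S=-3+721/255·τ+-24/85·τ²+-16/459·τ³=261/170

  seg 0: a=3 b=-1538/255 c=0 d=259/510
  seg 1: a=-5 b=16/255 c=259/85 d=-283/255
  seg 2: a=-3 b=721/255 c=-24/85 d=-16/459
  seg 3: a=2 b=49/255 c=-152/255 d=152/2295
S(21/4) = 261/170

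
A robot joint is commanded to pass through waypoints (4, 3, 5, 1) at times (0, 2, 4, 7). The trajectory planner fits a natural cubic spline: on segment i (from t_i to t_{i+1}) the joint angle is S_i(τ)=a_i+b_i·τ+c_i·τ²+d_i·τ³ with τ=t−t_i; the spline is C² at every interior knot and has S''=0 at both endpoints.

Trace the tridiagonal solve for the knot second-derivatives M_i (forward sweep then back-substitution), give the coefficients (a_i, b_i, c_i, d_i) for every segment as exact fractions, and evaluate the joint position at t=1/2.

  seg 0: a=4 b=-58/57 c=0 d=59/456
  seg 1: a=3 b=61/114 c=59/76 d=-31/114
  seg 2: a=5 b=43/114 c=-65/76 d=65/684
S(1/2) = 4265/1216

Δ: Δ0=-1/2, Δ1=1, Δ2=-4/3
row 1: diag=8, rhs=9; c'=1/4, d'=9/8
row 2: denom=10−2·1/4=19/2; d'=(-14−2·9/8)/(19/2)=-65/38
back: M2=-65/38
back: M1=9/8−1/4·-65/38=59/38
M: M0=0, M1=59/38, M2=-65/38, M3=0
seg 0: a=4, c=M0/2=0, d=(M1−M0)/(6·2)=59/456, b=Δ0−h0·(2M0+M1)/6=-58/57
seg 1: a=3, c=M1/2=59/76, d=(M2−M1)/(6·2)=-31/114, b=Δ1−h1·(2M1+M2)/6=61/114
seg 2: a=5, c=M2/2=-65/76, d=(M3−M2)/(6·3)=65/684, b=Δ2−h2·(2M2+M3)/6=43/114
t_q=1/2 → seg 0, τ=1/2; S=4+-58/57·τ+0·τ²+59/456·τ³=4265/1216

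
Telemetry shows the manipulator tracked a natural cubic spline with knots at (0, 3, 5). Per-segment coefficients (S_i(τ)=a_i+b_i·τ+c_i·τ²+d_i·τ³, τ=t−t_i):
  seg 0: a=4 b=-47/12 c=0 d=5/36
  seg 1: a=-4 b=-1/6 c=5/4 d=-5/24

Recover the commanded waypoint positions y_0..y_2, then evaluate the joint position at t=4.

y_0=4 y_1=-4 y_2=-1
S(4) = -25/8

y_0 = S_0(0) = a_0 = 4
y_1 = S_1(0) = a_1 = -4
y_2 = S_1(2) = -1
t_q=4 is in segment 1 (τ=1); S_1(τ)=-25/8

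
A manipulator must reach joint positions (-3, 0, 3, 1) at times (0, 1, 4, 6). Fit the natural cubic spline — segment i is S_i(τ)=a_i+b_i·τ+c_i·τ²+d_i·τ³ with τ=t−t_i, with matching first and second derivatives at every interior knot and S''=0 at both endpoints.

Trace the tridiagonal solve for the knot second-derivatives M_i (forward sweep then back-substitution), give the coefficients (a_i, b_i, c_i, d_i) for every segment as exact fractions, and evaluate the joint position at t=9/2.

  seg 0: a=-3 b=227/71 c=0 d=-14/71
  seg 1: a=0 b=185/71 c=-42/71 d=4/213
  seg 2: a=3 b=-31/71 c=-30/71 d=5/71
S(9/2) = 1525/568

Δ: Δ0=3, Δ1=1, Δ2=-1
row 1: diag=8, rhs=-12; c'=3/8, d'=-3/2
row 2: denom=10−3·3/8=71/8; d'=(-12−3·-3/2)/(71/8)=-60/71
back: M2=-60/71
back: M1=-3/2−3/8·-60/71=-84/71
M: M0=0, M1=-84/71, M2=-60/71, M3=0
seg 0: a=-3, c=M0/2=0, d=(M1−M0)/(6·1)=-14/71, b=Δ0−h0·(2M0+M1)/6=227/71
seg 1: a=0, c=M1/2=-42/71, d=(M2−M1)/(6·3)=4/213, b=Δ1−h1·(2M1+M2)/6=185/71
seg 2: a=3, c=M2/2=-30/71, d=(M3−M2)/(6·2)=5/71, b=Δ2−h2·(2M2+M3)/6=-31/71
t_q=9/2 → seg 2, τ=1/2; S=3+-31/71·τ+-30/71·τ²+5/71·τ³=1525/568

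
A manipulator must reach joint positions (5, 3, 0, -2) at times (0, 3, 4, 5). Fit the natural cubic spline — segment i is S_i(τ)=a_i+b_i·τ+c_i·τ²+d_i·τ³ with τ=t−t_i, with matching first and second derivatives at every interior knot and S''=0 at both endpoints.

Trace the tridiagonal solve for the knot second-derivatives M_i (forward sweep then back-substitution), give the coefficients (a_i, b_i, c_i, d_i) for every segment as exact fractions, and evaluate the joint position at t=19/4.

  seg 0: a=5 b=1/3 c=0 d=-1/9
  seg 1: a=3 b=-8/3 c=-1 d=2/3
  seg 2: a=0 b=-8/3 c=1 d=-1/3
S(19/4) = -101/64

Δ: Δ0=-2/3, Δ1=-3, Δ2=-2
row 1: diag=8, rhs=-14; c'=1/8, d'=-7/4
row 2: denom=4−1·1/8=31/8; d'=(6−1·-7/4)/(31/8)=2
back: M2=2
back: M1=-7/4−1/8·2=-2
M: M0=0, M1=-2, M2=2, M3=0
seg 0: a=5, c=M0/2=0, d=(M1−M0)/(6·3)=-1/9, b=Δ0−h0·(2M0+M1)/6=1/3
seg 1: a=3, c=M1/2=-1, d=(M2−M1)/(6·1)=2/3, b=Δ1−h1·(2M1+M2)/6=-8/3
seg 2: a=0, c=M2/2=1, d=(M3−M2)/(6·1)=-1/3, b=Δ2−h2·(2M2+M3)/6=-8/3
t_q=19/4 → seg 2, τ=3/4; S=0+-8/3·τ+1·τ²+-1/3·τ³=-101/64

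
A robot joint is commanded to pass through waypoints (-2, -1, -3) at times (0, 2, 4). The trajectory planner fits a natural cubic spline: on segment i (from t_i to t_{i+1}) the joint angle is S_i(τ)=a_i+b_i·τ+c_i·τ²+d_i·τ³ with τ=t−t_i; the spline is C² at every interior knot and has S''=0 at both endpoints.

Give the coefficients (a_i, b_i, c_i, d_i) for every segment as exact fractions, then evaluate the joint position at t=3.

Δ: Δ0=1/2, Δ1=-1
row 1: diag=8, rhs=-9; c'=1/4, d'=-9/8
back: M1=-9/8
M: M0=0, M1=-9/8, M2=0
seg 0: a=-2, c=M0/2=0, d=(M1−M0)/(6·2)=-3/32, b=Δ0−h0·(2M0+M1)/6=7/8
seg 1: a=-1, c=M1/2=-9/16, d=(M2−M1)/(6·2)=3/32, b=Δ1−h1·(2M1+M2)/6=-1/4
t_q=3 → seg 1, τ=1; S=-1+-1/4·τ+-9/16·τ²+3/32·τ³=-55/32

  seg 0: a=-2 b=7/8 c=0 d=-3/32
  seg 1: a=-1 b=-1/4 c=-9/16 d=3/32
S(3) = -55/32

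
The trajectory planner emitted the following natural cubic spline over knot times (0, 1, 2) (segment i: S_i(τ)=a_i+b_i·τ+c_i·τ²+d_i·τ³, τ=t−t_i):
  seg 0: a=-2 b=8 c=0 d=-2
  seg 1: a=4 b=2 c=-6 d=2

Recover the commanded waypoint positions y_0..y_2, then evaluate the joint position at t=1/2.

y_0=-2 y_1=4 y_2=2
S(1/2) = 7/4

y_0 = S_0(0) = a_0 = -2
y_1 = S_1(0) = a_1 = 4
y_2 = S_1(1) = 2
t_q=1/2 is in segment 0 (τ=1/2); S_0(τ)=7/4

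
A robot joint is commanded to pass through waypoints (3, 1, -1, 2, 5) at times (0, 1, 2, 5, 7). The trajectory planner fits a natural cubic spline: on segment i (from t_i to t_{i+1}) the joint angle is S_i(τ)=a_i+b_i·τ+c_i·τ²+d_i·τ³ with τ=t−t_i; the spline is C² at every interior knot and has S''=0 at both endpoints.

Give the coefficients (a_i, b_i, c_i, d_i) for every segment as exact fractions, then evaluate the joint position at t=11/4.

  seg 0: a=3 b=-1039/548 c=0 d=-57/548
  seg 1: a=1 b=-605/274 c=-171/548 d=285/548
  seg 2: a=-1 b=-697/548 c=171/137 d=-269/1644
  seg 3: a=2 b=493/274 c=-123/548 d=41/1096
S(11/4) = -46325/35072

Δ: Δ0=-2, Δ1=-2, Δ2=1, Δ3=3/2
row 1: diag=4, rhs=0; c'=1/4, d'=0
row 2: denom=8−1·1/4=31/4; d'=(18−1·0)/(31/4)=72/31
row 3: denom=10−3·12/31=274/31; d'=(3−3·72/31)/(274/31)=-123/274
back: M3=-123/274
back: M2=72/31−12/31·-123/274=342/137
back: M1=0−1/4·342/137=-171/274
M: M0=0, M1=-171/274, M2=342/137, M3=-123/274, M4=0
seg 0: a=3, c=M0/2=0, d=(M1−M0)/(6·1)=-57/548, b=Δ0−h0·(2M0+M1)/6=-1039/548
seg 1: a=1, c=M1/2=-171/548, d=(M2−M1)/(6·1)=285/548, b=Δ1−h1·(2M1+M2)/6=-605/274
seg 2: a=-1, c=M2/2=171/137, d=(M3−M2)/(6·3)=-269/1644, b=Δ2−h2·(2M2+M3)/6=-697/548
seg 3: a=2, c=M3/2=-123/548, d=(M4−M3)/(6·2)=41/1096, b=Δ3−h3·(2M3+M4)/6=493/274
t_q=11/4 → seg 2, τ=3/4; S=-1+-697/548·τ+171/137·τ²+-269/1644·τ³=-46325/35072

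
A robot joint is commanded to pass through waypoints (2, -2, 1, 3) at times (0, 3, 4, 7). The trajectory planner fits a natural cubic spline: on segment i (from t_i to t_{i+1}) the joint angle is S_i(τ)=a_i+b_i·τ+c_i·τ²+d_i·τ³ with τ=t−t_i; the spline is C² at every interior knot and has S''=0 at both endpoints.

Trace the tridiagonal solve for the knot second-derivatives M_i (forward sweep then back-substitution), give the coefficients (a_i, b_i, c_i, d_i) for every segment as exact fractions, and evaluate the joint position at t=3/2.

Δ: Δ0=-4/3, Δ1=3, Δ2=2/3
row 1: diag=8, rhs=26; c'=1/8, d'=13/4
row 2: denom=8−1·1/8=63/8; d'=(-14−1·13/4)/(63/8)=-46/21
back: M2=-46/21
back: M1=13/4−1/8·-46/21=74/21
M: M0=0, M1=74/21, M2=-46/21, M3=0
seg 0: a=2, c=M0/2=0, d=(M1−M0)/(6·3)=37/189, b=Δ0−h0·(2M0+M1)/6=-65/21
seg 1: a=-2, c=M1/2=37/21, d=(M2−M1)/(6·1)=-20/21, b=Δ1−h1·(2M1+M2)/6=46/21
seg 2: a=1, c=M2/2=-23/21, d=(M3−M2)/(6·3)=23/189, b=Δ2−h2·(2M2+M3)/6=20/7
t_q=3/2 → seg 0, τ=3/2; S=2+-65/21·τ+0·τ²+37/189·τ³=-111/56

  seg 0: a=2 b=-65/21 c=0 d=37/189
  seg 1: a=-2 b=46/21 c=37/21 d=-20/21
  seg 2: a=1 b=20/7 c=-23/21 d=23/189
S(3/2) = -111/56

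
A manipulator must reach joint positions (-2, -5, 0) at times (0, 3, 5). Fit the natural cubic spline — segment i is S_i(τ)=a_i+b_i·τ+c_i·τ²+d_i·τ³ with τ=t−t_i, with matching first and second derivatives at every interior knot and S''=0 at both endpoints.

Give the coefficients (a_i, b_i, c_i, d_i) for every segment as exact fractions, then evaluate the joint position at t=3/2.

Δ: Δ0=-1, Δ1=5/2
row 1: diag=10, rhs=21; c'=1/5, d'=21/10
back: M1=21/10
M: M0=0, M1=21/10, M2=0
seg 0: a=-2, c=M0/2=0, d=(M1−M0)/(6·3)=7/60, b=Δ0−h0·(2M0+M1)/6=-41/20
seg 1: a=-5, c=M1/2=21/20, d=(M2−M1)/(6·2)=-7/40, b=Δ1−h1·(2M1+M2)/6=11/10
t_q=3/2 → seg 0, τ=3/2; S=-2+-41/20·τ+0·τ²+7/60·τ³=-749/160

  seg 0: a=-2 b=-41/20 c=0 d=7/60
  seg 1: a=-5 b=11/10 c=21/20 d=-7/40
S(3/2) = -749/160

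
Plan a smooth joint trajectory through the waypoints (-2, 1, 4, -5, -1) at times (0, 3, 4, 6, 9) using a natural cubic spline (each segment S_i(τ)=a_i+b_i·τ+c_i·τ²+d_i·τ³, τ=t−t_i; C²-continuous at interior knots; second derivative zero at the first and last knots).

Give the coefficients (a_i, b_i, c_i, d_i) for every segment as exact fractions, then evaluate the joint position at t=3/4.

Δ: Δ0=1, Δ1=3, Δ2=-9/2, Δ3=4/3
row 1: diag=8, rhs=12; c'=1/8, d'=3/2
row 2: denom=6−1·1/8=47/8; d'=(-45−1·3/2)/(47/8)=-372/47
row 3: denom=10−2·16/47=438/47; d'=(35−2·-372/47)/(438/47)=2389/438
back: M3=2389/438
back: M2=-372/47−16/47·2389/438=-2140/219
back: M1=3/2−1/8·-2140/219=596/219
M: M0=0, M1=596/219, M2=-2140/219, M3=2389/438, M4=0
seg 0: a=-2, c=M0/2=0, d=(M1−M0)/(6·3)=298/1971, b=Δ0−h0·(2M0+M1)/6=-79/219
seg 1: a=1, c=M1/2=298/219, d=(M2−M1)/(6·1)=-152/73, b=Δ1−h1·(2M1+M2)/6=815/219
seg 2: a=4, c=M2/2=-1070/219, d=(M3−M2)/(6·2)=741/584, b=Δ2−h2·(2M2+M3)/6=43/219
seg 3: a=-5, c=M3/2=2389/876, d=(M4−M3)/(6·3)=-2389/7884, b=Δ3−h3·(2M3+M4)/6=-1805/438
t_q=3/4 → seg 0, τ=3/4; S=-2+-79/219·τ+0·τ²+298/1971·τ³=-5155/2336

  seg 0: a=-2 b=-79/219 c=0 d=298/1971
  seg 1: a=1 b=815/219 c=298/219 d=-152/73
  seg 2: a=4 b=43/219 c=-1070/219 d=741/584
  seg 3: a=-5 b=-1805/438 c=2389/876 d=-2389/7884
S(3/4) = -5155/2336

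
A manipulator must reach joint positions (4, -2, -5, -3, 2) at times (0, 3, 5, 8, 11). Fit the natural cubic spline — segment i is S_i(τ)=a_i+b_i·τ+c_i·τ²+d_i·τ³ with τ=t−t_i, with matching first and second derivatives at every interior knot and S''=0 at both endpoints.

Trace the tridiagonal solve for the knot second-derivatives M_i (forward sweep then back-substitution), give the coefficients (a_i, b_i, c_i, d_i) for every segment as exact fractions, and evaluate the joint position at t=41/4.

Δ: Δ0=-2, Δ1=-3/2, Δ2=2/3, Δ3=5/3
row 1: diag=10, rhs=3; c'=1/5, d'=3/10
row 2: denom=10−2·1/5=48/5; d'=(13−2·3/10)/(48/5)=31/24
row 3: denom=12−3·5/16=177/16; d'=(6−3·31/24)/(177/16)=34/177
back: M3=34/177
back: M2=31/24−5/16·34/177=218/177
back: M1=3/10−1/5·218/177=19/354
M: M0=0, M1=19/354, M2=218/177, M3=34/177, M4=0
seg 0: a=4, c=M0/2=0, d=(M1−M0)/(6·3)=19/6372, b=Δ0−h0·(2M0+M1)/6=-1435/708
seg 1: a=-2, c=M1/2=19/708, d=(M2−M1)/(6·2)=139/1416, b=Δ1−h1·(2M1+M2)/6=-689/354
seg 2: a=-5, c=M2/2=109/177, d=(M3−M2)/(6·3)=-92/1593, b=Δ2−h2·(2M2+M3)/6=-39/59
seg 3: a=-3, c=M3/2=17/177, d=(M4−M3)/(6·3)=-17/1593, b=Δ3−h3·(2M3+M4)/6=87/59
t_q=41/4 → seg 3, τ=9/4; S=-3+87/59·τ+17/177·τ²+-17/1593·τ³=2577/3776

  seg 0: a=4 b=-1435/708 c=0 d=19/6372
  seg 1: a=-2 b=-689/354 c=19/708 d=139/1416
  seg 2: a=-5 b=-39/59 c=109/177 d=-92/1593
  seg 3: a=-3 b=87/59 c=17/177 d=-17/1593
S(41/4) = 2577/3776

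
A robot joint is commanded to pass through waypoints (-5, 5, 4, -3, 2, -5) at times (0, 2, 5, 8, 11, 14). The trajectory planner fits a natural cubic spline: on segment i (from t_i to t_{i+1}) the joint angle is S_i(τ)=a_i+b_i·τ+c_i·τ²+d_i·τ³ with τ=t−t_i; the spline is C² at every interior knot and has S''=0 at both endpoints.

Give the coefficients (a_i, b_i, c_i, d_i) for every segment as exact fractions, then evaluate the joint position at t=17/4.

  seg 0: a=-5 b=9217/1545 c=0 d=-373/1545
  seg 1: a=5 b=4741/1545 c=-746/515 d=54/515
  seg 2: a=4 b=-4313/1545 c=-52/103 d=1016/4635
  seg 3: a=-3 b=151/1545 c=756/515 d=-292/927
  seg 4: a=2 b=619/1545 c=-704/515 d=704/4635
S(17/4) = 19003/3296

Δ: Δ0=5, Δ1=-1/3, Δ2=-7/3, Δ3=5/3, Δ4=-7/3
row 1: diag=10, rhs=-32; c'=3/10, d'=-16/5
row 2: denom=12−3·3/10=111/10; d'=(-12−3·-16/5)/(111/10)=-8/37
row 3: denom=12−3·10/37=414/37; d'=(24−3·-8/37)/(414/37)=152/69
row 4: denom=12−3·37/138=515/46; d'=(-24−3·152/69)/(515/46)=-1408/515
back: M4=-1408/515
back: M3=152/69−37/138·-1408/515=1512/515
back: M2=-8/37−10/37·1512/515=-104/103
back: M1=-16/5−3/10·-104/103=-1492/515
M: M0=0, M1=-1492/515, M2=-104/103, M3=1512/515, M4=-1408/515, M5=0
seg 0: a=-5, c=M0/2=0, d=(M1−M0)/(6·2)=-373/1545, b=Δ0−h0·(2M0+M1)/6=9217/1545
seg 1: a=5, c=M1/2=-746/515, d=(M2−M1)/(6·3)=54/515, b=Δ1−h1·(2M1+M2)/6=4741/1545
seg 2: a=4, c=M2/2=-52/103, d=(M3−M2)/(6·3)=1016/4635, b=Δ2−h2·(2M2+M3)/6=-4313/1545
seg 3: a=-3, c=M3/2=756/515, d=(M4−M3)/(6·3)=-292/927, b=Δ3−h3·(2M3+M4)/6=151/1545
seg 4: a=2, c=M4/2=-704/515, d=(M5−M4)/(6·3)=704/4635, b=Δ4−h4·(2M4+M5)/6=619/1545
t_q=17/4 → seg 1, τ=9/4; S=5+4741/1545·τ+-746/515·τ²+54/515·τ³=19003/3296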